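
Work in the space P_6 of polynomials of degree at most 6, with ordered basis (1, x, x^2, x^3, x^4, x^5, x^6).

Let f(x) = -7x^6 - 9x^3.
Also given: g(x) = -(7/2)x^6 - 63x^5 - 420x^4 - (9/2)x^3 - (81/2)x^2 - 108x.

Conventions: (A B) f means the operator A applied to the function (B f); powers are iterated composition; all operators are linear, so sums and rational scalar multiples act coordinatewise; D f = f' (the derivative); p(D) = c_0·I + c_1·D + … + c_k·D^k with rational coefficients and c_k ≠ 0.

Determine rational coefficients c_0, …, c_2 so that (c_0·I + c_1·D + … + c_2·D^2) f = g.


D^0 f = -7x^6 - 9x^3
D^1 f = -42x^5 - 27x^2
D^2 f = -210x^4 - 54x
matching coefficients of g against c_0 f + c_1 Df + … from the top degree down determines the c_i
solution: c_0 = 1/2, c_1 = 3/2, c_2 = 2

p(D) = (1/2)·I + (3/2)·D + 2·D^2, i.e. c_0 = 1/2, c_1 = 3/2, c_2 = 2


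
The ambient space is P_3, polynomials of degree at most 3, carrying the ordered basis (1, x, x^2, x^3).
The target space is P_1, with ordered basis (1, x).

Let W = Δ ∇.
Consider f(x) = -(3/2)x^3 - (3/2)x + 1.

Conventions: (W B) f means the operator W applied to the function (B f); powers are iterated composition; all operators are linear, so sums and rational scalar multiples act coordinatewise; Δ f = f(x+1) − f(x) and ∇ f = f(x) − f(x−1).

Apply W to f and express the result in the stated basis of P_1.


g(x) = -9x

∇ f = -(9/2)x^2 + (9/2)x - 3
Δ ∇ f = -9x


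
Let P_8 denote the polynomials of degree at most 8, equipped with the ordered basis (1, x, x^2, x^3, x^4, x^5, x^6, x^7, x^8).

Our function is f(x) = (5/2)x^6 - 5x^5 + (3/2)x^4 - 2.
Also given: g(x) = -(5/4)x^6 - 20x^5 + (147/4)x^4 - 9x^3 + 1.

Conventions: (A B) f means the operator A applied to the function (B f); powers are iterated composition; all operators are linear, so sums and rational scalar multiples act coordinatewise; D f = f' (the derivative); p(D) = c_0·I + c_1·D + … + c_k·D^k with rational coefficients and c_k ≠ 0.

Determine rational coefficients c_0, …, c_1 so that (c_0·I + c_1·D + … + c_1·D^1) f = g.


c_0 = -1/2, c_1 = -3/2

D^0 f = (5/2)x^6 - 5x^5 + (3/2)x^4 - 2
D^1 f = 15x^5 - 25x^4 + 6x^3
matching coefficients of g against c_0 f + c_1 Df + … from the top degree down determines the c_i
solution: c_0 = -1/2, c_1 = -3/2


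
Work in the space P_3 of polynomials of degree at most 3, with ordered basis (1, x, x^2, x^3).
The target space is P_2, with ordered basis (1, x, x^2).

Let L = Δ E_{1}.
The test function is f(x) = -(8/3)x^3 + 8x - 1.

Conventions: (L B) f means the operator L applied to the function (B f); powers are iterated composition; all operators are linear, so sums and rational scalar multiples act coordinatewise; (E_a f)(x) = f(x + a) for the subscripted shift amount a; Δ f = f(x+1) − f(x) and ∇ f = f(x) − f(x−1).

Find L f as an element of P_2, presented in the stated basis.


E_{1} f = -(8/3)x^3 - 8x^2 + 13/3
Δ E_{1} f = -8x^2 - 24x - 32/3

g(x) = -8x^2 - 24x - 32/3


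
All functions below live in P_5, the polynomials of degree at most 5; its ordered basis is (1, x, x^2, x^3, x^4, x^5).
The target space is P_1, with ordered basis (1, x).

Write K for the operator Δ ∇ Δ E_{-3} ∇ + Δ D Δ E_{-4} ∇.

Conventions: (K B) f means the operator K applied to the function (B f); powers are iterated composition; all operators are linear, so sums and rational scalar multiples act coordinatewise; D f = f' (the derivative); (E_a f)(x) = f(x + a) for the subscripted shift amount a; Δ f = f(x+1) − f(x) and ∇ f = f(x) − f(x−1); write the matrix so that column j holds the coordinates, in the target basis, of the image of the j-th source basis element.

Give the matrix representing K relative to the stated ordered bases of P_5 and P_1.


image of 1: 0
image of x: 0
image of x^2: 0
image of x^3: 0
image of x^4: 48
image of x^5: 240x - 780
each image's coordinates form column j of the matrix

the matrix is [[0, 0, 0, 0, 48, -780]; [0, 0, 0, 0, 0, 240]] (rows listed top to bottom)


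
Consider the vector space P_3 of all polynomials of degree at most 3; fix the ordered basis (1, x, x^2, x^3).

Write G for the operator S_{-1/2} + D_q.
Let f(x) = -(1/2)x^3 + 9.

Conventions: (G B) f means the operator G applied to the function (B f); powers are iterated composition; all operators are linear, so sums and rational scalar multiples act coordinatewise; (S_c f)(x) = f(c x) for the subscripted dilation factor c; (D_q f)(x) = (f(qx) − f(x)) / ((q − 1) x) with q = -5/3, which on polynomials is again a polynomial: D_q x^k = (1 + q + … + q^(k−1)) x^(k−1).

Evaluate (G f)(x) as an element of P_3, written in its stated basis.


the result is g(x) = (1/16)x^3 - (19/18)x^2 + 9

S_{-1/2} f = (1/16)x^3 + 9
D_q f = -(19/18)x^2
(S_{-1/2} + D_q) f = (1/16)x^3 - (19/18)x^2 + 9


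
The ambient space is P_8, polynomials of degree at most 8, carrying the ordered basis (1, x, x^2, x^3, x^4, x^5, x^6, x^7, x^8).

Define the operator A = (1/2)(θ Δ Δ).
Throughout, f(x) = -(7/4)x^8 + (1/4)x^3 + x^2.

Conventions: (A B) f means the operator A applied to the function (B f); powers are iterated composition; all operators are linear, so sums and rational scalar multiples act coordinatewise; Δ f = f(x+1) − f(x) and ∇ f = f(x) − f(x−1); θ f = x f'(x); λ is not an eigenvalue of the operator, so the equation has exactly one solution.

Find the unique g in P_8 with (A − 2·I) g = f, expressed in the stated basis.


write g with unknown coordinates in the stated basis and equate coefficients in (A − 2·I) g = f
solving from the highest basis element down gives g = (7/8)x^8 + (147/2)x^6 + (735/2)x^5 + (6125/2)x^4 + (105839/8)x^3 + (75753/2)x^2 + (770865/16)x
check: A g = 147x^6 + 735x^5 + 6125x^4 + 26460x^3 + 75754x^2 + (770865/8)x
so A g − 2·g = -(7/4)x^8 + (1/4)x^3 + x^2 = f ✓

g(x) = (7/8)x^8 + (147/2)x^6 + (735/2)x^5 + (6125/2)x^4 + (105839/8)x^3 + (75753/2)x^2 + (770865/16)x


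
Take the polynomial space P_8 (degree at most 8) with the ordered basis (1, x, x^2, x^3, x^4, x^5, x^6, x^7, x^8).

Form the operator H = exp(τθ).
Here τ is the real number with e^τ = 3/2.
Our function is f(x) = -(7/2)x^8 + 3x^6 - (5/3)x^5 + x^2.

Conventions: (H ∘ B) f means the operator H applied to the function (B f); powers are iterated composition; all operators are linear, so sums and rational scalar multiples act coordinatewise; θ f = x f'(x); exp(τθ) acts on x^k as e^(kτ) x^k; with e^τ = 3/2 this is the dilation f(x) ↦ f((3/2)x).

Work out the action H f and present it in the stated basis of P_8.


g(x) = -(45927/512)x^8 + (2187/64)x^6 - (405/32)x^5 + (9/4)x^2

exp(τθ) x^k = e^(kτ) x^k; with e^τ = 3/2 this sends x^k to (3/2)^k x^k
x^2 ↦ 9/4 x^2
x^5 ↦ 243/32 x^5
x^6 ↦ 729/64 x^6
x^8 ↦ 6561/256 x^8
applying this coordinatewise to f: exp(τθ) f = -(45927/512)x^8 + (2187/64)x^6 - (405/32)x^5 + (9/4)x^2


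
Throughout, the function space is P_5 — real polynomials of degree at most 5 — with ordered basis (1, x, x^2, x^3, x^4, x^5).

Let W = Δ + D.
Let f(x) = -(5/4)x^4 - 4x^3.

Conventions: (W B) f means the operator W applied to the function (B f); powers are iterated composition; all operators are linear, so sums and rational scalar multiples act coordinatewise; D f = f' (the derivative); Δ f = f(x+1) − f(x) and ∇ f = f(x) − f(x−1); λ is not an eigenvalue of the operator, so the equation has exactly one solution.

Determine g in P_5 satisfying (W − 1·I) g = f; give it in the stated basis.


the image equals g(x) = (5/4)x^4 + 14x^3 + (183/2)x^2 + 413x + 3731/4

write g with unknown coordinates in the stated basis and equate coefficients in (W − 1·I) g = f
solving from the highest basis element down gives g = (5/4)x^4 + 14x^3 + (183/2)x^2 + 413x + 3731/4
check: W g = 10x^3 + (183/2)x^2 + 413x + 3731/4
so W g − 1·g = -(5/4)x^4 - 4x^3 = f ✓


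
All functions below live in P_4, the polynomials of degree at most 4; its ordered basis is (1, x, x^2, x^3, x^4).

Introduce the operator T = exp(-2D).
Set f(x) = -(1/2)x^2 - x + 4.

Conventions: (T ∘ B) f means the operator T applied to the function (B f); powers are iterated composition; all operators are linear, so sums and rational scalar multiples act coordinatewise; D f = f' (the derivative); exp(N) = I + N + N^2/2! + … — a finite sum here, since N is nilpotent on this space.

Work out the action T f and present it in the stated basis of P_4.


order-1 term: 2x + 2
order-2 term: -2
the series for exp(-2D) f terminates at order 2
exp(-2D) f = -(1/2)x^2 + x + 4

the image equals g(x) = -(1/2)x^2 + x + 4


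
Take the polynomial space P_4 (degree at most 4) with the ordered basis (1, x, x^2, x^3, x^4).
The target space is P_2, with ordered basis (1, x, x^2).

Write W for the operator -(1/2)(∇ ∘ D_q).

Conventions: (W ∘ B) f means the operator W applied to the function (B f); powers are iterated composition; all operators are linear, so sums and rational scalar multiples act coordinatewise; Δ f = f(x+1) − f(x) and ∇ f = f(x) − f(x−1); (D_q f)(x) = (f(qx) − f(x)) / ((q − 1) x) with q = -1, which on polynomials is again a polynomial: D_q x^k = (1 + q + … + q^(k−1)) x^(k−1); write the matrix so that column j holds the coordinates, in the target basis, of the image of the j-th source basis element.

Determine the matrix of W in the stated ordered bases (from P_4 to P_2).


the matrix is [[0, 0, 0, 1/2, 0]; [0, 0, 0, -1, 0]; [0, 0, 0, 0, 0]] (rows listed top to bottom)

image of 1: 0
image of x: 0
image of x^2: 0
image of x^3: -x + 1/2
image of x^4: 0
each image's coordinates form column j of the matrix


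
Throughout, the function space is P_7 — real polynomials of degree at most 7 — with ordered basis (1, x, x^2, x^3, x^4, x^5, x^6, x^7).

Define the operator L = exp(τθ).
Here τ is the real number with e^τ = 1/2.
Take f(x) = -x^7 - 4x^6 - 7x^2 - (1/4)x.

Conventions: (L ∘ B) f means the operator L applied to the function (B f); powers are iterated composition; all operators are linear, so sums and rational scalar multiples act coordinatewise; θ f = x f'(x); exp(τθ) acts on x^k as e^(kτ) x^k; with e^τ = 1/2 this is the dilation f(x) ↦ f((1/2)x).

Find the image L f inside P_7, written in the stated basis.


exp(τθ) x^k = e^(kτ) x^k; with e^τ = 1/2 this sends x^k to (1/2)^k x^k
x ↦ 1/2 x
x^2 ↦ 1/4 x^2
x^6 ↦ 1/64 x^6
x^7 ↦ 1/128 x^7
applying this coordinatewise to f: exp(τθ) f = -(1/128)x^7 - (1/16)x^6 - (7/4)x^2 - (1/8)x

the result is g(x) = -(1/128)x^7 - (1/16)x^6 - (7/4)x^2 - (1/8)x


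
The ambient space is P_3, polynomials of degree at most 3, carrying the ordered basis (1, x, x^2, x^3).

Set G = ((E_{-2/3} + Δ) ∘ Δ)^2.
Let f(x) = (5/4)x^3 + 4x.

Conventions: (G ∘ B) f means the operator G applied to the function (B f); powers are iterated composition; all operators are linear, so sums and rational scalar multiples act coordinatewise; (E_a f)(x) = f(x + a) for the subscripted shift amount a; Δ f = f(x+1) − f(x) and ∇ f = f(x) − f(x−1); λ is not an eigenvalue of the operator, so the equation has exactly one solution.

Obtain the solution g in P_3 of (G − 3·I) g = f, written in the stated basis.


the result is g(x) = -(5/12)x^3 - (13/6)x - 25/18

write g with unknown coordinates in the stated basis and equate coefficients in (G − 3·I) g = f
solving from the highest basis element down gives g = -(5/12)x^3 - (13/6)x - 25/18
check: G g = -(5/2)x - 25/6
so G g − 3·g = (5/4)x^3 + 4x = f ✓


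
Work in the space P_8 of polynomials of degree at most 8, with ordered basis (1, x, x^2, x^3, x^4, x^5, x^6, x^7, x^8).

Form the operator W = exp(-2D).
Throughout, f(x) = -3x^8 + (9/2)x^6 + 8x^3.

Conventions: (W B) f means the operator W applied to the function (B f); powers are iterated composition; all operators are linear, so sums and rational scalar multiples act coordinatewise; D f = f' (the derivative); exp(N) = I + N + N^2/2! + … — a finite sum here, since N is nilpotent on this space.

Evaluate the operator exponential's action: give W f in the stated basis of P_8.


order-1 term: 48x^7 - 54x^5 - 48x^2
order-2 term: -336x^6 + 270x^4 + 96x
order-3 term: 1344x^5 - 720x^3 - 64
order-4 term: -3360x^4 + 1080x^2
order-5 term: 5376x^3 - 864x
order-6 term: -5376x^2 + 288
order-7 term: 3072x
order-8 term: -768
the series for exp(-2D) f terminates at order 8
exp(-2D) f = -3x^8 + 48x^7 - (663/2)x^6 + 1290x^5 - 3090x^4 + 4664x^3 - 4344x^2 + 2304x - 544

the image equals g(x) = -3x^8 + 48x^7 - (663/2)x^6 + 1290x^5 - 3090x^4 + 4664x^3 - 4344x^2 + 2304x - 544


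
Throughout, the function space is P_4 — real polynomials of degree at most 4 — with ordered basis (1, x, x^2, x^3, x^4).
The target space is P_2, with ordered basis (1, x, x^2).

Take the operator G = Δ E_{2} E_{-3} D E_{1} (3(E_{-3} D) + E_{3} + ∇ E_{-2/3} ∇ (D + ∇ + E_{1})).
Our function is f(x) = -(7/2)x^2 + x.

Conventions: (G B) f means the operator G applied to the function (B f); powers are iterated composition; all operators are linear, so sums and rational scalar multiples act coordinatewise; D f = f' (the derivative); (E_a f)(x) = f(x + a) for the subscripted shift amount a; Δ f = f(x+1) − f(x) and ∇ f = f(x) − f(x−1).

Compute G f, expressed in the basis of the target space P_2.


D f = -7x + 1
E_{-3} D f = -7x + 22
(3(E_{-3} D)) f = -21x + 66
E_{3} f = -(7/2)x^2 - 20x - 57/2
D f = -7x + 1
∇ f = -7x + 9/2
E_{1} f = -(7/2)x^2 - 6x - 5/2
(D + ∇ + E_{1}) f = -(7/2)x^2 - 20x + 3
∇ (D + ∇ + E_{1}) f = -7x - 33/2
E_{-2/3} ∇ (D + ∇ + E_{1}) f = -7x - 71/6
∇ E_{-2/3} ∇ (D + ∇ + E_{1}) f = -7
(3(E_{-3} D) + E_{3} + ∇ E_{-2/3} ∇ (D + ∇ + E_{1})) f = -(7/2)x^2 - 41x + 61/2
E_{1} (3(E_{-3} D) + E_{3} + ∇ E_{-2/3} ∇ (D + ∇ + E_{1})) f = -(7/2)x^2 - 48x - 14
D E_{1} (3(E_{-3} D) + E_{3} + ∇ E_{-2/3} ∇ (D + ∇ + E_{1})) f = -7x - 48
E_{-3} (D E_{1}) (3(E_{-3} D) + E_{3} + ∇ E_{-2/3} ∇ (D + ∇ + E_{1})) f = -7x - 27
E_{2} E_{-3} (D E_{1}) (3(E_{-3} D) + E_{3} + ∇ E_{-2/3} ∇ (D + ∇ + E_{1})) f = -7x - 41
Δ E_{2} E_{-3} (D E_{1}) (3(E_{-3} D) + E_{3} + ∇ E_{-2/3} ∇ (D + ∇ + E_{1})) f = -7

g(x) = -7


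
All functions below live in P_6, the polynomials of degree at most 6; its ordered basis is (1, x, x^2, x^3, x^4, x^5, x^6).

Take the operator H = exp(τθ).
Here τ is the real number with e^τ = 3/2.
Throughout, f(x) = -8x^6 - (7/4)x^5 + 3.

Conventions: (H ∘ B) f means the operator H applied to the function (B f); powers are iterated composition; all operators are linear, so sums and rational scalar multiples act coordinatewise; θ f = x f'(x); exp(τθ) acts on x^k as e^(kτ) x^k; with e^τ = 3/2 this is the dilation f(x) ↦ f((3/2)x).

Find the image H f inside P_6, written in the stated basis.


the result is g(x) = -(729/8)x^6 - (1701/128)x^5 + 3

exp(τθ) x^k = e^(kτ) x^k; with e^τ = 3/2 this sends x^k to (3/2)^k x^k
x^5 ↦ 243/32 x^5
x^6 ↦ 729/64 x^6
applying this coordinatewise to f: exp(τθ) f = -(729/8)x^6 - (1701/128)x^5 + 3


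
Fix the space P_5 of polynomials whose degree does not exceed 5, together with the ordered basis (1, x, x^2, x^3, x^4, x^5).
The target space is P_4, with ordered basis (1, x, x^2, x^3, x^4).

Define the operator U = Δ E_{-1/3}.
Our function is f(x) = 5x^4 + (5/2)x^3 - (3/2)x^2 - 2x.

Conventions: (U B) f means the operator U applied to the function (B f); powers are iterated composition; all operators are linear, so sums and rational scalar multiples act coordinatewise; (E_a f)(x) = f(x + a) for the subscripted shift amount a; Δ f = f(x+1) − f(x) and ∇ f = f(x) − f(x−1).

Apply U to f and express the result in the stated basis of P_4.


E_{-1/3} f = 5x^4 - (25/6)x^3 - (2/3)x^2 - (49/54)x + 38/81
Δ E_{-1/3} f = 20x^3 + (35/2)x^2 + (37/6)x - 20/27

g(x) = 20x^3 + (35/2)x^2 + (37/6)x - 20/27


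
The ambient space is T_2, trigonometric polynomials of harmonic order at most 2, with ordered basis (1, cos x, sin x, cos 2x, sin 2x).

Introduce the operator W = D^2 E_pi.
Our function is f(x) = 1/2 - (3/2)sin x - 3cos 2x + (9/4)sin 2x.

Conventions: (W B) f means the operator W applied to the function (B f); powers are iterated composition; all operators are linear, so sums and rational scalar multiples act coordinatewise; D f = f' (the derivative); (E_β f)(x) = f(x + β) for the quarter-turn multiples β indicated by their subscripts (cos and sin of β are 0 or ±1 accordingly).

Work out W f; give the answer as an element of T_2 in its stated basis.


the result is g(x) = -(3/2)sin x + 12cos 2x - 9sin 2x

E_pi f = 1/2 + (3/2)sin x - 3cos 2x + (9/4)sin 2x
D E_pi f = (3/2)cos x + (9/2)cos 2x + 6sin 2x
D D E_pi f = -(3/2)sin x + 12cos 2x - 9sin 2x


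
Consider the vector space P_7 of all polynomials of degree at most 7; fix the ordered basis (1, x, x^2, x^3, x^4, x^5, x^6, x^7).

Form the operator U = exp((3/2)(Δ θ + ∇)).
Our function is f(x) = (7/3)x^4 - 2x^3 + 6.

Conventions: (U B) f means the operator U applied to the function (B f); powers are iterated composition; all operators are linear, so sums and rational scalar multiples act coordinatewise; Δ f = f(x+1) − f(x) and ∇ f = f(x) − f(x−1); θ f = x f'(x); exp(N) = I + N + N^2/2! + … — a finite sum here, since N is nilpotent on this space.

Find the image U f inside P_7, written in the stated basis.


the image equals g(x) = (7/3)x^4 + 68x^3 + 657x^2 + (4757/2)x + 9927/4

order-1 term: 70x^3 + 27x^2 + 52x - 3/2
order-2 term: 630x^2 + (873/2)x + 1233/4
order-3 term: 1890x + 1503/2
order-4 term: 2835/2
the series for exp((3/2)(Δ θ + ∇)) f terminates at order 4
exp((3/2)(Δ θ + ∇)) f = (7/3)x^4 + 68x^3 + 657x^2 + (4757/2)x + 9927/4


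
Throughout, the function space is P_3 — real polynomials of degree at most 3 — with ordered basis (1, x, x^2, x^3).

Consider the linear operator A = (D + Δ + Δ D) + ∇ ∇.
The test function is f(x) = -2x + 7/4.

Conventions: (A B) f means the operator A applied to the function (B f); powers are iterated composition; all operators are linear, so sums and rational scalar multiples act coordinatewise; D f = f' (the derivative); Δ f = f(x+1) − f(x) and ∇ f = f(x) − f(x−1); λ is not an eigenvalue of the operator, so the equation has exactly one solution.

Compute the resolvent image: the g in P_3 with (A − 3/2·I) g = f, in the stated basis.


write g with unknown coordinates in the stated basis and equate coefficients in (A − 3/2·I) g = f
solving from the highest basis element down gives g = (4/3)x + 11/18
check: A g = 8/3
so A g − 3/2·g = -2x + 7/4 = f ✓

the result is g(x) = (4/3)x + 11/18


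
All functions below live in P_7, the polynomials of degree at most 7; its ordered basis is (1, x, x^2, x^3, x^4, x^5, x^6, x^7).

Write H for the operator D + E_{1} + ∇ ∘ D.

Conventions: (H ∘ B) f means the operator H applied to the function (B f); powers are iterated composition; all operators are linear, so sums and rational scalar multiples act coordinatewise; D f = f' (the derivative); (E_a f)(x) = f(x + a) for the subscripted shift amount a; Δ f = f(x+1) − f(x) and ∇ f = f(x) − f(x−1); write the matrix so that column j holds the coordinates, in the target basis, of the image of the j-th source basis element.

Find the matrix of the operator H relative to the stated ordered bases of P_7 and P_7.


the matrix is [[1, 2, 3, -2, 5, -4, 7, -6]; [0, 1, 4, 9, -8, 25, -24, 49]; [0, 0, 1, 6, 18, -20, 75, -84]; [0, 0, 0, 1, 8, 30, -40, 175]; [0, 0, 0, 0, 1, 10, 45, -70]; [0, 0, 0, 0, 0, 1, 12, 63]; [0, 0, 0, 0, 0, 0, 1, 14]; [0, 0, 0, 0, 0, 0, 0, 1]] (rows listed top to bottom)

image of 1: 1
image of x: x + 2
image of x^2: x^2 + 4x + 3
image of x^3: x^3 + 6x^2 + 9x - 2
image of x^4: x^4 + 8x^3 + 18x^2 - 8x + 5
image of x^5: x^5 + 10x^4 + 30x^3 - 20x^2 + 25x - 4
image of x^6: x^6 + 12x^5 + 45x^4 - 40x^3 + 75x^2 - 24x + 7
image of x^7: x^7 + 14x^6 + 63x^5 - 70x^4 + 175x^3 - 84x^2 + 49x - 6
each image's coordinates form column j of the matrix


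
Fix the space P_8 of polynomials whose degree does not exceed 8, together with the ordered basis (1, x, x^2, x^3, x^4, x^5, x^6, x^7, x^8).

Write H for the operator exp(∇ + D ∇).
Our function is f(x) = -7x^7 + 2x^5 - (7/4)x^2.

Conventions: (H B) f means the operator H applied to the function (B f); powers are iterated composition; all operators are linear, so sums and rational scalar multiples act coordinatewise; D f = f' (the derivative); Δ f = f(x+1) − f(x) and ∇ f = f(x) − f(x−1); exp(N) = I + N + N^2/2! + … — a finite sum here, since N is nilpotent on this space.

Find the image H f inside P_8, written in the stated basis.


order-1 term: -49x^6 - 147x^5 + 500x^4 - 715x^3 + 548x^2 - (437/2)x + 129/4
order-2 term: -147x^5 - 735x^4 + 1245x^3 + 795x^2 - 3039x + 7205/4
order-3 term: -245x^4 - 1470x^3 + 755x^2 + 3000x - 2117
order-4 term: -245x^3 - 1470x^2 - 235x + 1490
order-5 term: -147x^2 - 735x - 243
order-6 term: -49x - 147
order-7 term: -7
the series for exp(∇ + D ∇) f terminates at order 7
exp(∇ + D ∇) f = -7x^7 - 49x^6 - 292x^5 - 480x^4 - 1185x^3 + (1917/4)x^2 - (2553/2)x + 1619/2

g(x) = -7x^7 - 49x^6 - 292x^5 - 480x^4 - 1185x^3 + (1917/4)x^2 - (2553/2)x + 1619/2


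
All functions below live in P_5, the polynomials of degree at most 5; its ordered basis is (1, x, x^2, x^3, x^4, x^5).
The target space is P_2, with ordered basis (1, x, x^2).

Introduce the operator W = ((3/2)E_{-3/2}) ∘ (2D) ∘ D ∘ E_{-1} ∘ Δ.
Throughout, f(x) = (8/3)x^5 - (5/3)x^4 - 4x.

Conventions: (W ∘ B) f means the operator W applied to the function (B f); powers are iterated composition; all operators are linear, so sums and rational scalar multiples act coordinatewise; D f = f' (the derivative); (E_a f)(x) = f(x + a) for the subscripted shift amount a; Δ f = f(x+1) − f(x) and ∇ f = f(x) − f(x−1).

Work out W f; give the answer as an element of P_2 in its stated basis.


Δ f = (40/3)x^4 + 20x^3 + (50/3)x^2 + (20/3)x - 3
E_{-1} Δ f = (40/3)x^4 - (100/3)x^3 + (110/3)x^2 - 20x + 1/3
D E_{-1} Δ f = (160/3)x^3 - 100x^2 + (220/3)x - 20
D (D ∘ E_{-1}) Δ f = 160x^2 - 200x + 220/3
(2D) (D ∘ E_{-1}) Δ f = 320x^2 - 400x + 440/3
E_{-3/2} ((2D) ∘ D ∘ E_{-1} ∘ Δ) f = 320x^2 - 1360x + 4400/3
((3/2)E_{-3/2}) ((2D) ∘ D ∘ E_{-1} ∘ Δ) f = 480x^2 - 2040x + 2200

the image equals g(x) = 480x^2 - 2040x + 2200


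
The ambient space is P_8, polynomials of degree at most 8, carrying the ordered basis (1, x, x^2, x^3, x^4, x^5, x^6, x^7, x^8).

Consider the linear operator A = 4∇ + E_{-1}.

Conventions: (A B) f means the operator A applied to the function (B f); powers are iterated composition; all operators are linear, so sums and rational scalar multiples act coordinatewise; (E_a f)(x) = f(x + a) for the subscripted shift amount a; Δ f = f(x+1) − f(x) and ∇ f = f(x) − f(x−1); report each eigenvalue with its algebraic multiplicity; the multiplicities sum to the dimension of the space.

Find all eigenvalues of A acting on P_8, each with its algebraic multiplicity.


λ = 1 (multiplicity 9)

image of 1: 1
image of x: x + 3
image of x^2: x^2 + 6x - 3
image of x^3: x^3 + 9x^2 - 9x + 3
image of x^4: x^4 + 12x^3 - 18x^2 + 12x - 3
image of x^5: x^5 + 15x^4 - 30x^3 + 30x^2 - 15x + 3
image of x^6: x^6 + 18x^5 - 45x^4 + 60x^3 - 45x^2 + 18x - 3
image of x^7: x^7 + 21x^6 - 63x^5 + 105x^4 - 105x^3 + 63x^2 - 21x + 3
image of x^8: x^8 + 24x^7 - 84x^6 + 168x^5 - 210x^4 + 168x^3 - 84x^2 + 24x - 3
the matrix is upper triangular; its diagonal is (1, 1, 1, 1, 1, 1, 1, 1, 1)
for a triangular matrix the eigenvalues are the diagonal entries, with algebraic multiplicity their repetition count


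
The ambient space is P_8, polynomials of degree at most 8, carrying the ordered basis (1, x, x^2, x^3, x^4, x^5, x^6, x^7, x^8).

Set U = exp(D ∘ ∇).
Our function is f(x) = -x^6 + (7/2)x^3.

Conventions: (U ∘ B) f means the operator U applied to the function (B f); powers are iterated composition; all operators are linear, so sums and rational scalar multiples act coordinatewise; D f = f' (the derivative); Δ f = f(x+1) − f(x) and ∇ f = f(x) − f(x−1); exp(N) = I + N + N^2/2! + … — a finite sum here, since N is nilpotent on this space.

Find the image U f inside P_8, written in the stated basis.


the image equals g(x) = -x^6 - 30x^4 + (127/2)x^3 - 240x^2 + 411x - 693/2

order-1 term: -30x^4 + 60x^3 - 60x^2 + 51x - 33/2
order-2 term: -180x^2 + 360x - 210
order-3 term: -120
the series for exp(D ∘ ∇) f terminates at order 3
exp(D ∘ ∇) f = -x^6 - 30x^4 + (127/2)x^3 - 240x^2 + 411x - 693/2


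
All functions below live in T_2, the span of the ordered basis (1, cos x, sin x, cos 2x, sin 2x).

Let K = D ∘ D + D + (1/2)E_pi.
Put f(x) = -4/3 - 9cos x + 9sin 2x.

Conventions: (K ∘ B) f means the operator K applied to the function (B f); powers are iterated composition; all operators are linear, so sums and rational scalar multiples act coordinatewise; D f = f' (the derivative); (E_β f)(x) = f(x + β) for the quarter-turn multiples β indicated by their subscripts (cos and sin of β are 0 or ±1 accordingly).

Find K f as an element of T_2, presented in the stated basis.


g(x) = -2/3 + (27/2)cos x + 9sin x + 18cos 2x - (63/2)sin 2x

D f = 9sin x + 18cos 2x
D D f = 9cos x - 36sin 2x
D f = 9sin x + 18cos 2x
E_pi f = -4/3 + 9cos x + 9sin 2x
((1/2)E_pi) f = -2/3 + (9/2)cos x + (9/2)sin 2x
(D ∘ D + D + (1/2)E_pi) f = -2/3 + (27/2)cos x + 9sin x + 18cos 2x - (63/2)sin 2x


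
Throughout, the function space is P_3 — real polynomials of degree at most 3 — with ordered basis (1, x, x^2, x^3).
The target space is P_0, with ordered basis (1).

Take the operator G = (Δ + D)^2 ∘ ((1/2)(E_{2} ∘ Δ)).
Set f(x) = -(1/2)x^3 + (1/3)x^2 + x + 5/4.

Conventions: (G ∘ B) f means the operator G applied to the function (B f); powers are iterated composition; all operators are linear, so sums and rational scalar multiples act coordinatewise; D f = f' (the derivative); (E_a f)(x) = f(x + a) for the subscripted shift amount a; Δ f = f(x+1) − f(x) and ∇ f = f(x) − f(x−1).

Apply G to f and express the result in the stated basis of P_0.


Δ f = -(3/2)x^2 - (5/6)x + 5/6
E_{2} Δ f = -(3/2)x^2 - (41/6)x - 41/6
((1/2)(E_{2} ∘ Δ)) f = -(3/4)x^2 - (41/12)x - 41/12
Δ ((1/2)(E_{2} ∘ Δ)) f = -(3/2)x - 25/6
D ((1/2)(E_{2} ∘ Δ)) f = -(3/2)x - 41/12
(Δ + D) ((1/2)(E_{2} ∘ Δ)) f = -3x - 91/12
Δ (Δ + D) ((1/2)(E_{2} ∘ Δ)) f = -3
D (Δ + D) ((1/2)(E_{2} ∘ Δ)) f = -3
(Δ + D) (Δ + D) ((1/2)(E_{2} ∘ Δ)) f = -6

g(x) = -6


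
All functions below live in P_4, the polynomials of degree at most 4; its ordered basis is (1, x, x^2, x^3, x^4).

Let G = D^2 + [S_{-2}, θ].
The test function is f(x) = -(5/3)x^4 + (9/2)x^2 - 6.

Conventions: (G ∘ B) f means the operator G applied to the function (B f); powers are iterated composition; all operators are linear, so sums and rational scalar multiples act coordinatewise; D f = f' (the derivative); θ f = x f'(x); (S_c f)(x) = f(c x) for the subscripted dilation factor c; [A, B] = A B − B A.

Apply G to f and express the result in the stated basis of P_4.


g(x) = -20x^2 + 9

D f = -(20/3)x^3 + 9x
D D f = -20x^2 + 9
θ f = -(20/3)x^4 + 9x^2
S_{-2} θ f = -(320/3)x^4 + 36x^2
S_{-2} f = -(80/3)x^4 + 18x^2 - 6
θ S_{-2} f = -(320/3)x^4 + 36x^2
[S_{-2}, θ] f = 0
(D^2 + [S_{-2}, θ]) f = -20x^2 + 9


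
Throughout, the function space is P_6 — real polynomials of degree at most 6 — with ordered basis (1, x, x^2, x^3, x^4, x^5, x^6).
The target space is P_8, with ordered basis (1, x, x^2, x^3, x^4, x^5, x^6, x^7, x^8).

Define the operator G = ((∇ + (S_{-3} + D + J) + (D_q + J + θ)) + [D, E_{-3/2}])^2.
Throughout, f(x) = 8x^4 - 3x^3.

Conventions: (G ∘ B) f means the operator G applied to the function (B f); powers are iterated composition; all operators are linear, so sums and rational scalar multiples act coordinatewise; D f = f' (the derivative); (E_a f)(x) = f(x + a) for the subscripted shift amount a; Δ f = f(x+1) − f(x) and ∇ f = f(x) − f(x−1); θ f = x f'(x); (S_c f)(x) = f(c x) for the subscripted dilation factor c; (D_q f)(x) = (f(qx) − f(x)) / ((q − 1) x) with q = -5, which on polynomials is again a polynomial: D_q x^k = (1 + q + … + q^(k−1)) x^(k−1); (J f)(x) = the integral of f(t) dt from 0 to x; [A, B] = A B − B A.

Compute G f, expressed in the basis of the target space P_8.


the result is g(x) = (16/15)x^6 - (2451/5)x^5 + (590237/10)x^4 - 48550x^3 - 24209x^2 + 4682x - 11303/10

∇ f = 32x^3 - 57x^2 + 41x - 11
S_{-3} f = 648x^4 + 81x^3
D f = 32x^3 - 9x^2
J f = (8/5)x^5 - (3/4)x^4
(S_{-3} + D + J) f = (8/5)x^5 + (2589/4)x^4 + 113x^3 - 9x^2
D_q f = -832x^3 - 63x^2
J f = (8/5)x^5 - (3/4)x^4
θ f = 32x^4 - 9x^3
(D_q + J + θ) f = (8/5)x^5 + (125/4)x^4 - 841x^3 - 63x^2
(∇ + (S_{-3} + D + J) + (D_q + J + θ)) f = (16/5)x^5 + (1357/2)x^4 - 696x^3 - 129x^2 + 41x - 11
E_{-3/2} f = 8x^4 - 51x^3 + (243/2)x^2 - (513/4)x + 405/8
D E_{-3/2} f = 32x^3 - 153x^2 + 243x - 513/4
D f = 32x^3 - 9x^2
E_{-3/2} D f = 32x^3 - 153x^2 + 243x - 513/4
[D, E_{-3/2}] f = 0
((∇ + (S_{-3} + D + J) + (D_q + J + θ)) + [D, E_{-3/2}]) f = (16/5)x^5 + (1357/2)x^4 - 696x^3 - 129x^2 + 41x - 11
∇ ((∇ + (S_{-3} + D + J) + (D_q + J + θ)) + [D, E_{-3/2}]) f = 16x^4 + 2682x^3 - 6127x^2 + 4528x - 12013/10
S_{-3} ((∇ + (S_{-3} + D + J) + (D_q + J + θ)) + [D, E_{-3/2}]) f = -(3888/5)x^5 + (109917/2)x^4 + 18792x^3 - 1161x^2 - 123x - 11
D ((∇ + (S_{-3} + D + J) + (D_q + J + θ)) + [D, E_{-3/2}]) f = 16x^4 + 2714x^3 - 2088x^2 - 258x + 41
J ((∇ + (S_{-3} + D + J) + (D_q + J + θ)) + [D, E_{-3/2}]) f = (8/15)x^6 + (1357/10)x^5 - 174x^4 - 43x^3 + (41/2)x^2 - 11x
(S_{-3} + D + J) ((∇ + (S_{-3} + D + J) + (D_q + J + θ)) + [D, E_{-3/2}]) f = (8/15)x^6 - (6419/10)x^5 + (109601/2)x^4 + 21463x^3 - (6457/2)x^2 - 392x + 30
D_q ((∇ + (S_{-3} + D + J) + (D_q + J + θ)) + [D, E_{-3/2}]) f = (8336/5)x^4 - 70564x^3 - 14616x^2 + 516x + 41
J ((∇ + (S_{-3} + D + J) + (D_q + J + θ)) + [D, E_{-3/2}]) f = (8/15)x^6 + (1357/10)x^5 - 174x^4 - 43x^3 + (41/2)x^2 - 11x
θ ((∇ + (S_{-3} + D + J) + (D_q + J + θ)) + [D, E_{-3/2}]) f = 16x^5 + 2714x^4 - 2088x^3 - 258x^2 + 41x
(D_q + J + θ) ((∇ + (S_{-3} + D + J) + (D_q + J + θ)) + [D, E_{-3/2}]) f = (8/15)x^6 + (1517/10)x^5 + (21036/5)x^4 - 72695x^3 - (29707/2)x^2 + 546x + 41
(∇ + (S_{-3} + D + J) + (D_q + J + θ)) ((∇ + (S_{-3} + D + J) + (D_q + J + θ)) + [D, E_{-3/2}]) f = (16/15)x^6 - (2451/5)x^5 + (590237/10)x^4 - 48550x^3 - 24209x^2 + 4682x - 11303/10
E_{-3/2} ((∇ + (S_{-3} + D + J) + (D_q + J + θ)) + [D, E_{-3/2}]) f = (16/5)x^5 + (1309/2)x^4 - 4695x^3 + (48219/4)x^2 - (53395/4)x + 863497/160
D E_{-3/2} ((∇ + (S_{-3} + D + J) + (D_q + J + θ)) + [D, E_{-3/2}]) f = 16x^4 + 2618x^3 - 14085x^2 + (48219/2)x - 53395/4
D ((∇ + (S_{-3} + D + J) + (D_q + J + θ)) + [D, E_{-3/2}]) f = 16x^4 + 2714x^3 - 2088x^2 - 258x + 41
E_{-3/2} D ((∇ + (S_{-3} + D + J) + (D_q + J + θ)) + [D, E_{-3/2}]) f = 16x^4 + 2618x^3 - 14085x^2 + (48219/2)x - 53395/4
[D, E_{-3/2}] ((∇ + (S_{-3} + D + J) + (D_q + J + θ)) + [D, E_{-3/2}]) f = 0
((∇ + (S_{-3} + D + J) + (D_q + J + θ)) + [D, E_{-3/2}]) ((∇ + (S_{-3} + D + J) + (D_q + J + θ)) + [D, E_{-3/2}]) f = (16/15)x^6 - (2451/5)x^5 + (590237/10)x^4 - 48550x^3 - 24209x^2 + 4682x - 11303/10


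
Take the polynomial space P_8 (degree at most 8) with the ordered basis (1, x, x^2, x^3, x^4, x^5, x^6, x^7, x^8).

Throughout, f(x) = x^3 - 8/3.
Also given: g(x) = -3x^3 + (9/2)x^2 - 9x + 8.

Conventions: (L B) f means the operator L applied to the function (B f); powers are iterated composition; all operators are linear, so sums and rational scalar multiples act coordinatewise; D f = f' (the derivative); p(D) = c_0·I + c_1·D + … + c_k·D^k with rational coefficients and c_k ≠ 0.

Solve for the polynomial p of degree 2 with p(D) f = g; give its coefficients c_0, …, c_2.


D^0 f = x^3 - 8/3
D^1 f = 3x^2
D^2 f = 6x
matching coefficients of g against c_0 f + c_1 Df + … from the top degree down determines the c_i
solution: c_0 = -3, c_1 = 3/2, c_2 = -3/2

c_0 = -3, c_1 = 3/2, c_2 = -3/2


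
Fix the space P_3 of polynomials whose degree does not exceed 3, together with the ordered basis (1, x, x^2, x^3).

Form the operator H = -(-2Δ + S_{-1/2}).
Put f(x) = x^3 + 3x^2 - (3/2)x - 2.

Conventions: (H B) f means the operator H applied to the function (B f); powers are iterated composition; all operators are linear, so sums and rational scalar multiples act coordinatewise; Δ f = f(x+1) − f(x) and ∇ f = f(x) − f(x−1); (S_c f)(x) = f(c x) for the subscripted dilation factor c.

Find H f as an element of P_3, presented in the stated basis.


Δ f = 3x^2 + 9x + 5/2
(-2Δ) f = -6x^2 - 18x - 5
S_{-1/2} f = -(1/8)x^3 + (3/4)x^2 + (3/4)x - 2
(-2Δ + S_{-1/2}) f = -(1/8)x^3 - (21/4)x^2 - (69/4)x - 7
(-(-2Δ + S_{-1/2})) f = (1/8)x^3 + (21/4)x^2 + (69/4)x + 7

the image equals g(x) = (1/8)x^3 + (21/4)x^2 + (69/4)x + 7


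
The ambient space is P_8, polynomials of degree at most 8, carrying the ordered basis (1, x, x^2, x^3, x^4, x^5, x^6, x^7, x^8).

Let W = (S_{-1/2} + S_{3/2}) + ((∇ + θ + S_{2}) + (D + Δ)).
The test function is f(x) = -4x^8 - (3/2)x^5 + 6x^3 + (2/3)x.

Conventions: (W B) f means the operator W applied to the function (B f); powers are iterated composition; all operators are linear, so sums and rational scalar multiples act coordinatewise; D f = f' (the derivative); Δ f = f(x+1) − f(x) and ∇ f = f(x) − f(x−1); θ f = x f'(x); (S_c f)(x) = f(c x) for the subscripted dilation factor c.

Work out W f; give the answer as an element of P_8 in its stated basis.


S_{-1/2} f = -(1/64)x^8 + (3/64)x^5 - (3/4)x^3 - (1/3)x
S_{3/2} f = -(6561/64)x^8 - (729/64)x^5 + (81/4)x^3 + x
(S_{-1/2} + S_{3/2}) f = -(3281/32)x^8 - (363/32)x^5 + (39/2)x^3 + (2/3)x
∇ f = -32x^7 + 112x^6 - 224x^5 + (545/2)x^4 - 209x^3 + 115x^2 - (85/2)x + 55/6
θ f = -32x^8 - (15/2)x^5 + 18x^3 + (2/3)x
S_{2} f = -1024x^8 - 48x^5 + 48x^3 + (4/3)x
(∇ + θ + S_{2}) f = -1056x^8 - 32x^7 + 112x^6 - (559/2)x^5 + (545/2)x^4 - 143x^3 + 115x^2 - (81/2)x + 55/6
D f = -32x^7 - (15/2)x^4 + 18x^2 + 2/3
Δ f = -32x^7 - 112x^6 - 224x^5 - (575/2)x^4 - 239x^3 - 109x^2 - (43/2)x + 7/6
(D + Δ) f = -64x^7 - 112x^6 - 224x^5 - 295x^4 - 239x^3 - 91x^2 - (43/2)x + 11/6
((∇ + θ + S_{2}) + (D + Δ)) f = -1056x^8 - 96x^7 - (1007/2)x^5 - (45/2)x^4 - 382x^3 + 24x^2 - 62x + 11
((S_{-1/2} + S_{3/2}) + ((∇ + θ + S_{2}) + (D + Δ))) f = -(37073/32)x^8 - 96x^7 - (16475/32)x^5 - (45/2)x^4 - (725/2)x^3 + 24x^2 - (184/3)x + 11

g(x) = -(37073/32)x^8 - 96x^7 - (16475/32)x^5 - (45/2)x^4 - (725/2)x^3 + 24x^2 - (184/3)x + 11


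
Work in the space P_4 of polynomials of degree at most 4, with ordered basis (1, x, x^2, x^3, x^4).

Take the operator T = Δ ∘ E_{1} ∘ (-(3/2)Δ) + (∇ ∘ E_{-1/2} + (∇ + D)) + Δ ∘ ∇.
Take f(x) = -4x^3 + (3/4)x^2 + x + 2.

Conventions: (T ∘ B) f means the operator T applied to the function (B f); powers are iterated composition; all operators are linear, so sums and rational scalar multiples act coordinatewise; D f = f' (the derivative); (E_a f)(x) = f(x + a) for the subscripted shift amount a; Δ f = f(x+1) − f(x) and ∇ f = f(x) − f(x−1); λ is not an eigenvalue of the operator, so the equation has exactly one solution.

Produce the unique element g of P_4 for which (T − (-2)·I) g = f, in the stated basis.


the result is g(x) = -2x^3 + (75/8)x^2 - (317/8)x + 1047/16

write g with unknown coordinates in the stated basis and equate coefficients in (T − (-2)·I) g = f
solving from the highest basis element down gives g = -2x^3 + (75/8)x^2 - (317/8)x + 1047/16
check: T g = -18x^2 + (321/4)x - 1031/8
so T g − (-2)·g = -4x^3 + (3/4)x^2 + x + 2 = f ✓


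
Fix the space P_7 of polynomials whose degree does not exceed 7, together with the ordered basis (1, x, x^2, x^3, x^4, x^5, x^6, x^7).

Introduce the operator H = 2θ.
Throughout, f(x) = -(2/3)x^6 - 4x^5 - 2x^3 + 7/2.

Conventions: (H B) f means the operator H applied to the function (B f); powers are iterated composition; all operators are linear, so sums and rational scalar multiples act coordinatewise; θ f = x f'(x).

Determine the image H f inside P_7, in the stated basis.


θ f = -4x^6 - 20x^5 - 6x^3
(2θ) f = -8x^6 - 40x^5 - 12x^3

g(x) = -8x^6 - 40x^5 - 12x^3


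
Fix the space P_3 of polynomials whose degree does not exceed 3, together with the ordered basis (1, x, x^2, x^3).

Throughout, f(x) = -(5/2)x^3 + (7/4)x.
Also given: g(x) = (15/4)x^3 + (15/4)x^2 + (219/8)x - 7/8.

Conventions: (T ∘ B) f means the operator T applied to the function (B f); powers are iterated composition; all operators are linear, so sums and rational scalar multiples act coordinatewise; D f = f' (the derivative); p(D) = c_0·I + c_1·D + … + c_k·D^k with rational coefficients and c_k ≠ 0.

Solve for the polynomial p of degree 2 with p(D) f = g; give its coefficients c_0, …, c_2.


D^0 f = -(5/2)x^3 + (7/4)x
D^1 f = -(15/2)x^2 + 7/4
D^2 f = -15x
matching coefficients of g against c_0 f + c_1 Df + … from the top degree down determines the c_i
solution: c_0 = -3/2, c_1 = -1/2, c_2 = -2

p(D) = -(3/2)·I − (1/2)·D − 2·D^2, i.e. c_0 = -3/2, c_1 = -1/2, c_2 = -2


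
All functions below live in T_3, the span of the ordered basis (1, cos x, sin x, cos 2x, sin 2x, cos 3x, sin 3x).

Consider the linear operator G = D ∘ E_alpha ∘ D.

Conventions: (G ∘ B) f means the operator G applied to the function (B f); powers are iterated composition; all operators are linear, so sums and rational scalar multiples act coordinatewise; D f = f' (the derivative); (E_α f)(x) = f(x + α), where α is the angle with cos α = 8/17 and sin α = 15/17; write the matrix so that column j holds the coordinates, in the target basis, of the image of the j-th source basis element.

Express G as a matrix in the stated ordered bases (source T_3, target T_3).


the matrix is [[0, 0, 0, 0, 0, 0, 0]; [0, -8/17, -15/17, 0, 0, 0, 0]; [0, 15/17, -8/17, 0, 0, 0, 0]; [0, 0, 0, 644/289, -960/289, 0, 0]; [0, 0, 0, 960/289, 644/289, 0, 0]; [0, 0, 0, 0, 0, 43992/4913, 4455/4913]; [0, 0, 0, 0, 0, -4455/4913, 43992/4913]] (rows listed top to bottom)

image of 1: 0
image of cos x: -(8/17)cos x + (15/17)sin x
image of sin x: -(15/17)cos x - (8/17)sin x
image of cos 2x: (644/289)cos 2x + (960/289)sin 2x
image of sin 2x: -(960/289)cos 2x + (644/289)sin 2x
image of cos 3x: (43992/4913)cos 3x - (4455/4913)sin 3x
image of sin 3x: (4455/4913)cos 3x + (43992/4913)sin 3x
each image's coordinates form column j of the matrix


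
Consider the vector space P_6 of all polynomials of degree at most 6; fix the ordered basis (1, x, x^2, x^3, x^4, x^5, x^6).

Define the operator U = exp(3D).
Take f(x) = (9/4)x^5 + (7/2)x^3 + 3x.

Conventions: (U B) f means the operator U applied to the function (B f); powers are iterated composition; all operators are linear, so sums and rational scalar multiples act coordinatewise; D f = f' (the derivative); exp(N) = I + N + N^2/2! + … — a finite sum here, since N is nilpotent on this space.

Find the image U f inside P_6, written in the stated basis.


order-1 term: (135/4)x^4 + (63/2)x^2 + 9
order-2 term: (405/2)x^3 + (189/2)x
order-3 term: (1215/2)x^2 + 189/2
order-4 term: (3645/4)x
order-5 term: 2187/4
the series for exp(3D) f terminates at order 5
exp(3D) f = (9/4)x^5 + (135/4)x^4 + 206x^3 + 639x^2 + (4035/4)x + 2601/4

the image equals g(x) = (9/4)x^5 + (135/4)x^4 + 206x^3 + 639x^2 + (4035/4)x + 2601/4


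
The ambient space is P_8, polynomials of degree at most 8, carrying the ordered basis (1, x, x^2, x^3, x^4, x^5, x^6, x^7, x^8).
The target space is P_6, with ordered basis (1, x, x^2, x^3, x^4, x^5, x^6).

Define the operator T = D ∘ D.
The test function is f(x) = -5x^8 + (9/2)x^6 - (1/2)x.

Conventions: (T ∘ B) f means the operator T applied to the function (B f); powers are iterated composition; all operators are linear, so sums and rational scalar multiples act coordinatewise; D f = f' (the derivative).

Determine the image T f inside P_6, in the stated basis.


the result is g(x) = -280x^6 + 135x^4

D f = -40x^7 + 27x^5 - 1/2
D D f = -280x^6 + 135x^4


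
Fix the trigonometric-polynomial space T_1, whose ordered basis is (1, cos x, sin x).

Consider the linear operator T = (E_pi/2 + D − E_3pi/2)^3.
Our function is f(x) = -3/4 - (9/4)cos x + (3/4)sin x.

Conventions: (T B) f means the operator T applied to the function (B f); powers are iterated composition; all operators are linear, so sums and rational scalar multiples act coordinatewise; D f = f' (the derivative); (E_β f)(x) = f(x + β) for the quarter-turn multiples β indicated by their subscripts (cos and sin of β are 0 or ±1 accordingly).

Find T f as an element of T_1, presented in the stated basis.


E_pi/2 f = -3/4 + (3/4)cos x + (9/4)sin x
D f = (3/4)cos x + (9/4)sin x
E_3pi/2 f = -3/4 - (3/4)cos x - (9/4)sin x
(-E_3pi/2) f = 3/4 + (3/4)cos x + (9/4)sin x
(E_pi/2 + D − E_3pi/2) f = (9/4)cos x + (27/4)sin x
E_pi/2 (E_pi/2 + D − E_3pi/2) f = (27/4)cos x - (9/4)sin x
D (E_pi/2 + D − E_3pi/2) f = (27/4)cos x - (9/4)sin x
E_3pi/2 (E_pi/2 + D − E_3pi/2) f = -(27/4)cos x + (9/4)sin x
(-E_3pi/2) (E_pi/2 + D − E_3pi/2) f = (27/4)cos x - (9/4)sin x
(E_pi/2 + D − E_3pi/2) (E_pi/2 + D − E_3pi/2) f = (81/4)cos x - (27/4)sin x
E_pi/2 (E_pi/2 + D − E_3pi/2) (E_pi/2 + D − E_3pi/2) f = -(27/4)cos x - (81/4)sin x
D (E_pi/2 + D − E_3pi/2) (E_pi/2 + D − E_3pi/2) f = -(27/4)cos x - (81/4)sin x
E_3pi/2 (E_pi/2 + D − E_3pi/2) (E_pi/2 + D − E_3pi/2) f = (27/4)cos x + (81/4)sin x
(-E_3pi/2) (E_pi/2 + D − E_3pi/2) (E_pi/2 + D − E_3pi/2) f = -(27/4)cos x - (81/4)sin x
(E_pi/2 + D − E_3pi/2) (E_pi/2 + D − E_3pi/2) (E_pi/2 + D − E_3pi/2) f = -(81/4)cos x - (243/4)sin x

g(x) = -(81/4)cos x - (243/4)sin x
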